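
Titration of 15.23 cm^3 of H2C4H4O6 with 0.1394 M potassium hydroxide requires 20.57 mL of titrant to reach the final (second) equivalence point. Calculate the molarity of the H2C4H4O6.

0.0941 M

n(KOH) = 0.1394 x 0.02057 = 0.002867 mol.
At the final (second) equivalence point, 2 mol OH^- react per mol H2C4H4O6, so n(H2C4H4O6) = 0.002867 / 2 = 0.001434 mol.
[H2C4H4O6] = 0.001434 / 0.01523 L = 0.0941 M.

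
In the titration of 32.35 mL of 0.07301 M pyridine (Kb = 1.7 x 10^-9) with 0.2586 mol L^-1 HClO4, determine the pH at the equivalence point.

n(C5H5N) = 0.07301 x 0.03235 = 0.002362 mol; V(HClO4) at equivalence = 0.002362/0.2586 = 0.009133 L.
At equivalence the base is fully converted to C5H5NH+; total volume = 0.04148 L, so [C5H5NH+] = 0.002362/0.04148 = 0.05694 M.
Ka(C5H5NH+) = Kw/Kb = 1.0e-14 / 1.7 x 10^-9 = 5.88e-6.
[H^+] = sqrt(Ka x [C5H5NH+]) = sqrt(5.88e-6 x 0.05694) = 0.000579 M.
pH = -log(0.000579) = 3.24.

3.24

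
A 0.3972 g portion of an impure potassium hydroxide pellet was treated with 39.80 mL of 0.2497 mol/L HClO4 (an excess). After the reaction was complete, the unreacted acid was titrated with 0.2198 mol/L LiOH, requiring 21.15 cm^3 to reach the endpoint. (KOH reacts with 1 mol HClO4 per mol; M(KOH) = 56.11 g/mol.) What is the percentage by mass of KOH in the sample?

74.7%

Total n(HClO4) added = 0.2497 x 0.03980 = 0.009938 mol.
n(LiOH) used = 0.2198 x 0.02115 = 0.004649 mol, which equals the excess n(HClO4).
So n(HClO4) consumed by the sample = 0.009938 - 0.004649 = 0.005289 mol.
n(KOH) = 0.005289 / 1 = 0.005289 mol.
mass KOH = 0.005289 x 56.11 = 0.2968 g, so %KOH = 0.2968/0.3972 x 100 = 74.7%.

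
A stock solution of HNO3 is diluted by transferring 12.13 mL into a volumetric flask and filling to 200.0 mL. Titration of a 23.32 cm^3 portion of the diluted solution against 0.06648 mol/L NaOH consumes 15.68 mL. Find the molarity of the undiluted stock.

0.737 M

n(NaOH) = 0.06648 x 0.01568 = 0.001042 mol.
n(HNO3) in the aliquot = 0.001042 mol.
[diluted HNO3] = 0.001042 / 0.02332 = 0.04470 M.
Dilution factor = 200.0/12.13 = 16.49, so [stock] = 0.04470 x 16.49 = 0.737 M.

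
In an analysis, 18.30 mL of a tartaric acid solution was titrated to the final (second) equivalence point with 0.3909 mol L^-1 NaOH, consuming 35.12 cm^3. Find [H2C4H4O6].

n(NaOH) = 0.3909 x 0.03512 = 0.01373 mol.
At the final (second) equivalence point, 2 mol OH^- react per mol H2C4H4O6, so n(H2C4H4O6) = 0.01373 / 2 = 0.006864 mol.
[H2C4H4O6] = 0.006864 / 0.01830 L = 0.375 M.

0.375 M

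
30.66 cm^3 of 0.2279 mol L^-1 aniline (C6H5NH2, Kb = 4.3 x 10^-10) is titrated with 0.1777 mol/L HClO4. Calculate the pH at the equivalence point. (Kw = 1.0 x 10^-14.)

n(C6H5NH2) = 0.2279 x 0.03066 = 0.006987 mol; V(HClO4) at equivalence = 0.006987/0.1777 = 0.03932 L.
At equivalence the base is fully converted to C6H5NH3+; total volume = 0.06998 L, so [C6H5NH3+] = 0.006987/0.06998 = 0.09985 M.
Ka(C6H5NH3+) = Kw/Kb = 1.0e-14 / 4.3 x 10^-10 = 2.33e-5.
[H^+] = sqrt(Ka x [C6H5NH3+]) = sqrt(2.33e-5 x 0.09985) = 0.00152 M.
pH = -log(0.00152) = 2.82.

2.82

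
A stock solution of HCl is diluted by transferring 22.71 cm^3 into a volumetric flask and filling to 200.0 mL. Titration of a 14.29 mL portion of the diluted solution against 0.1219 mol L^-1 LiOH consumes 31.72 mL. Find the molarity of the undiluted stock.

n(LiOH) = 0.1219 x 0.03172 = 0.003867 mol.
n(HCl) in the aliquot = 0.003867 mol.
[diluted HCl] = 0.003867 / 0.01429 = 0.2706 M.
Dilution factor = 200.0/22.71 = 8.807, so [stock] = 0.2706 x 8.807 = 2.38 M.

2.38 M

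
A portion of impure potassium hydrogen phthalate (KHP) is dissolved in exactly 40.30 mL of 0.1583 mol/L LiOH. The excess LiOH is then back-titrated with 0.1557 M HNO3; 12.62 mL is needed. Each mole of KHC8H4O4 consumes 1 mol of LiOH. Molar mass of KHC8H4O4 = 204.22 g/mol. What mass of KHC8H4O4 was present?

0.902 g

Total n(LiOH) added = 0.1583 x 0.04030 = 0.006379 mol.
n(HNO3) used = 0.1557 x 0.01262 = 0.001965 mol, which equals the excess n(LiOH).
So n(LiOH) consumed by the sample = 0.006379 - 0.001965 = 0.004415 mol.
n(KHC8H4O4) = 0.004415 / 1 = 0.004415 mol.
mass = 0.004415 mol x 204.22 g/mol = 0.902 g.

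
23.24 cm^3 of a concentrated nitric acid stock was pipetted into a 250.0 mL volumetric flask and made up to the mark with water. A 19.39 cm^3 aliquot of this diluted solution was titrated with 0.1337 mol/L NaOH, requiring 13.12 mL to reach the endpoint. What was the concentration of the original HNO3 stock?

n(NaOH) = 0.1337 x 0.01312 = 0.001754 mol.
n(HNO3) in the aliquot = 0.001754 mol.
[diluted HNO3] = 0.001754 / 0.01939 = 0.09047 M.
Dilution factor = 250.0/23.24 = 10.76, so [stock] = 0.09047 x 10.76 = 0.973 M.

0.973 M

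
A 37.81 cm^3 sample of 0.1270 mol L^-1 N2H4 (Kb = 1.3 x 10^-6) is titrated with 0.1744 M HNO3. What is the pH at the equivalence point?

n(N2H4) = 0.1270 x 0.03781 = 0.004802 mol; V(HNO3) at equivalence = 0.004802/0.1744 = 0.02753 L.
At equivalence the base is fully converted to N2H5+; total volume = 0.06534 L, so [N2H5+] = 0.004802/0.06534 = 0.07349 M.
Ka(N2H5+) = Kw/Kb = 1.0e-14 / 1.3 x 10^-6 = 7.69e-9.
[H^+] = sqrt(Ka x [N2H5+]) = sqrt(7.69e-9 x 0.07349) = 2.38e-5 M.
pH = -log(2.38e-5) = 4.62.

4.62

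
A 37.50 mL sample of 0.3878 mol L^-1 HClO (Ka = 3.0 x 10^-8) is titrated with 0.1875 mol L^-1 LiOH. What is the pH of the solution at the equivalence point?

n(HClO) = 0.3878 x 0.03750 = 0.01454 mol; V(LiOH) at equivalence = 0.01454/0.1875 = 0.07756 L.
At equivalence all the acid is converted to ClO-; total volume = 0.03750 + 0.07756 = 0.1151 L, so [ClO-] = 0.01454/0.1151 = 0.1264 M.
Kb = Kw/Ka = 1.0e-14 / 3.0 x 10^-8 = 3.33e-7.
[OH^-] = sqrt(Kb x [ClO-]) = sqrt(3.33e-7 x 0.1264) = 0.000205 M.
pOH = 3.69, so pH = 14.00 - 3.69 = 10.31.

10.31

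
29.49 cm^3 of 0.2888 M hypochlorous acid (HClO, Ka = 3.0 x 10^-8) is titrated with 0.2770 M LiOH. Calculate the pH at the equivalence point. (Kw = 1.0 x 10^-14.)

n(HClO) = 0.2888 x 0.02949 = 0.008517 mol; V(LiOH) at equivalence = 0.008517/0.2770 = 0.03075 L.
At equivalence all the acid is converted to ClO-; total volume = 0.02949 + 0.03075 = 0.06024 L, so [ClO-] = 0.008517/0.06024 = 0.1414 M.
Kb = Kw/Ka = 1.0e-14 / 3.0 x 10^-8 = 3.33e-7.
[OH^-] = sqrt(Kb x [ClO-]) = sqrt(3.33e-7 x 0.1414) = 0.000217 M.
pOH = 3.66, so pH = 14.00 - 3.66 = 10.34.

10.34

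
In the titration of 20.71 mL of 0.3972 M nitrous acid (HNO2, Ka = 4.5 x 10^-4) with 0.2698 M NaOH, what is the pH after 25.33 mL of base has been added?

4.04

Initial n(HNO2) = 0.3972 x 0.02071 = 0.008226 mol.
n(NaOH) added = 0.2698 x 0.02533 = 0.006834 mol, converting that many moles of HNO2 to NO2-.
Remaining n(HNO2) = 0.001392 mol; n(NO2-) = 0.006834 mol.
By Henderson-Hasselbalch, pH = pKa + log([A^-]/[HA]) = 3.35 + log(0.006834/0.001392) = 3.35 + (+0.69) = 4.04.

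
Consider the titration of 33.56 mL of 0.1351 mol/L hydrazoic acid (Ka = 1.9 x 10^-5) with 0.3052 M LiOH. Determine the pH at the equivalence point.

n(HN3) = 0.1351 x 0.03356 = 0.004534 mol; V(LiOH) at equivalence = 0.004534/0.3052 = 0.01486 L.
At equivalence all the acid is converted to N3-; total volume = 0.03356 + 0.01486 = 0.04842 L, so [N3-] = 0.004534/0.04842 = 0.09365 M.
Kb = Kw/Ka = 1.0e-14 / 1.9 x 10^-5 = 5.26e-10.
[OH^-] = sqrt(Kb x [N3-]) = sqrt(5.26e-10 x 0.09365) = 7.02e-6 M.
pOH = 5.15, so pH = 14.00 - 5.15 = 8.85.

8.85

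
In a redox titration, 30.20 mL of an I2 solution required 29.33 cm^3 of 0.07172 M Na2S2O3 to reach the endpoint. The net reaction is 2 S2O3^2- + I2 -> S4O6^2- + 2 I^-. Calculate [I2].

0.0348 M

n(Na2S2O3) = 0.07172 x 0.02933 = 0.002104 mol.
From the balanced equation, 2 mol Na2S2O3 reacts with 1 mol I2, so n(I2) = 0.002104 x 1/2 = 0.001052 mol.
[I2] = 0.001052 / 0.03020 L = 0.0348 M.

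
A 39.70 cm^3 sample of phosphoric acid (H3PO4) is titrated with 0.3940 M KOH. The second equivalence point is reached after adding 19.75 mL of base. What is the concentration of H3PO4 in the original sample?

0.0980 M

n(KOH) = 0.3940 x 0.01975 = 0.007782 mol.
At the second equivalence point, 2 mol OH^- react per mol H3PO4, so n(H3PO4) = 0.007782 / 2 = 0.003891 mol.
[H3PO4] = 0.003891 / 0.03970 L = 0.0980 M.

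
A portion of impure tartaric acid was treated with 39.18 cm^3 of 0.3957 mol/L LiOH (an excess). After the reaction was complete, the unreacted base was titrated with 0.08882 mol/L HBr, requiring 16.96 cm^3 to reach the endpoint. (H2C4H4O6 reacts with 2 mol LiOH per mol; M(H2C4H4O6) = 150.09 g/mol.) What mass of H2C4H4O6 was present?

Total n(LiOH) added = 0.3957 x 0.03918 = 0.01550 mol.
n(HBr) used = 0.08882 x 0.01696 = 0.001506 mol, which equals the excess n(LiOH).
So n(LiOH) consumed by the sample = 0.01550 - 0.001506 = 0.01400 mol.
n(H2C4H4O6) = 0.01400 / 2 = 0.006999 mol.
mass = 0.006999 mol x 150.09 g/mol = 1.05 g.

1.05 g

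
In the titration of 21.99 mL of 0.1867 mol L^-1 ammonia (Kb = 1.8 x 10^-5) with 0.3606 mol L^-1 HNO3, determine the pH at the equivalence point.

5.08

n(NH3) = 0.1867 x 0.02199 = 0.004106 mol; V(HNO3) at equivalence = 0.004106/0.3606 = 0.01139 L.
At equivalence the base is fully converted to NH4+; total volume = 0.03338 L, so [NH4+] = 0.004106/0.03338 = 0.1230 M.
Ka(NH4+) = Kw/Kb = 1.0e-14 / 1.8 x 10^-5 = 5.56e-10.
[H^+] = sqrt(Ka x [NH4+]) = sqrt(5.56e-10 x 0.1230) = 8.27e-6 M.
pH = -log(8.27e-6) = 5.08.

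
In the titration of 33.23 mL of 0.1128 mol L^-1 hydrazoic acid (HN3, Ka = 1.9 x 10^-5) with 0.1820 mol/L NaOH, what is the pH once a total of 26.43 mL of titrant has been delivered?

12.25

n(acid) = 0.1128 x 0.03323 = 0.003748 mol; n(NaOH) added = 0.1820 x 0.02643 = 0.004810 mol.
Base is in excess by 0.004810 - 0.003748 = 0.001062 mol in a total volume of 0.05966 L.
[OH^-] = 0.001062/0.05966 = 0.01780 M, so pOH = 1.75 and pH = 14.00 - 1.75 = 12.25.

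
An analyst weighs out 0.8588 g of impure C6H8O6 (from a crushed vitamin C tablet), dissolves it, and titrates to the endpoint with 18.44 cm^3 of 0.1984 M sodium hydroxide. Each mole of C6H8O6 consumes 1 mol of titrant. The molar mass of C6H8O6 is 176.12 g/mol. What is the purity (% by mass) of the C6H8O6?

75.0%

n(NaOH) = 0.1984 x 0.01844 = 0.003658 mol.
n(C6H8O6) = 0.003658 / 1 = 0.003658 mol.
mass of C6H8O6 = 0.003658 x 176.12 = 0.6443 g.
% purity = 0.6443 / 0.8588 x 100 = 75.0%.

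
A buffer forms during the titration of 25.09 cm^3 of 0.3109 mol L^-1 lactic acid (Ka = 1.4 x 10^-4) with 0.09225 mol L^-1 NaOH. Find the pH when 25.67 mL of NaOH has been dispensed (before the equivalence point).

Initial n(HC3H5O3) = 0.3109 x 0.02509 = 0.007800 mol.
n(NaOH) added = 0.09225 x 0.02567 = 0.002368 mol, converting that many moles of HC3H5O3 to C3H5O3-.
Remaining n(HC3H5O3) = 0.005432 mol; n(C3H5O3-) = 0.002368 mol.
By Henderson-Hasselbalch, pH = pKa + log([A^-]/[HA]) = 3.85 + log(0.002368/0.005432) = 3.85 + (-0.36) = 3.49.

3.49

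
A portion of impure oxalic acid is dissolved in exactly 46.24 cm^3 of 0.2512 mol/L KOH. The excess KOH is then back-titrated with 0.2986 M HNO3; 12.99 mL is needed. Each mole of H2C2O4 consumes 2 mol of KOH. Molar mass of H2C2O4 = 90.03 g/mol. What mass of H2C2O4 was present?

Total n(KOH) added = 0.2512 x 0.04624 = 0.01162 mol.
n(HNO3) used = 0.2986 x 0.01299 = 0.003879 mol, which equals the excess n(KOH).
So n(KOH) consumed by the sample = 0.01162 - 0.003879 = 0.007737 mol.
n(H2C2O4) = 0.007737 / 2 = 0.003868 mol.
mass = 0.003868 mol x 90.03 g/mol = 0.348 g.

0.348 g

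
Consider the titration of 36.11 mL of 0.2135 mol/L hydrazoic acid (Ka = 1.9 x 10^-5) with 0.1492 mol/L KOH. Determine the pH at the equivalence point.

8.83

n(HN3) = 0.2135 x 0.03611 = 0.007709 mol; V(KOH) at equivalence = 0.007709/0.1492 = 0.05167 L.
At equivalence all the acid is converted to N3-; total volume = 0.03611 + 0.05167 = 0.08778 L, so [N3-] = 0.007709/0.08778 = 0.08783 M.
Kb = Kw/Ka = 1.0e-14 / 1.9 x 10^-5 = 5.26e-10.
[OH^-] = sqrt(Kb x [N3-]) = sqrt(5.26e-10 x 0.08783) = 6.80e-6 M.
pOH = 5.17, so pH = 14.00 - 5.17 = 8.83.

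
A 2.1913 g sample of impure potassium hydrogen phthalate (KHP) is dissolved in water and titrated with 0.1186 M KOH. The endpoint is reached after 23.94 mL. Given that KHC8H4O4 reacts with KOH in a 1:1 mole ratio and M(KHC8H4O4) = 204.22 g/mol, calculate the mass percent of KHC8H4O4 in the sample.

26.5%

n(KOH) = 0.1186 x 0.02394 = 0.002839 mol.
n(KHC8H4O4) = 0.002839 / 1 = 0.002839 mol.
mass of KHC8H4O4 = 0.002839 x 204.22 = 0.5798 g.
% purity = 0.5798 / 2.1913 x 100 = 26.5%.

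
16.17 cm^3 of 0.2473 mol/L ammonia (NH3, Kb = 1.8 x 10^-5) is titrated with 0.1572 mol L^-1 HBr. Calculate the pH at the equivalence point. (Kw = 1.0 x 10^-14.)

5.14

n(NH3) = 0.2473 x 0.01617 = 0.003999 mol; V(HBr) at equivalence = 0.003999/0.1572 = 0.02544 L.
At equivalence the base is fully converted to NH4+; total volume = 0.04161 L, so [NH4+] = 0.003999/0.04161 = 0.09611 M.
Ka(NH4+) = Kw/Kb = 1.0e-14 / 1.8 x 10^-5 = 5.56e-10.
[H^+] = sqrt(Ka x [NH4+]) = sqrt(5.56e-10 x 0.09611) = 7.31e-6 M.
pH = -log(7.31e-6) = 5.14.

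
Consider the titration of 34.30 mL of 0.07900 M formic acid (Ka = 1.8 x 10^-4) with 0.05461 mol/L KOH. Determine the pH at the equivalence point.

n(HCOOH) = 0.07900 x 0.03430 = 0.002710 mol; V(KOH) at equivalence = 0.002710/0.05461 = 0.04962 L.
At equivalence all the acid is converted to HCOO-; total volume = 0.03430 + 0.04962 = 0.08392 L, so [HCOO-] = 0.002710/0.08392 = 0.03229 M.
Kb = Kw/Ka = 1.0e-14 / 1.8 x 10^-4 = 5.56e-11.
[OH^-] = sqrt(Kb x [HCOO-]) = sqrt(5.56e-11 x 0.03229) = 1.34e-6 M.
pOH = 5.87, so pH = 14.00 - 5.87 = 8.13.

8.13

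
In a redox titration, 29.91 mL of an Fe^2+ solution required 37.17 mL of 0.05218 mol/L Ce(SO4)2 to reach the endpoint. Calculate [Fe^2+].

n(Ce(SO4)2) = 0.05218 x 0.03717 = 0.001940 mol.
From the balanced equation, 1 mol Ce(SO4)2 reacts with 1 mol Fe^2+, so n(Fe^2+) = 0.001940 x 1/1 = 0.001940 mol.
[Fe^2+] = 0.001940 / 0.02991 L = 0.0648 M.

0.0648 M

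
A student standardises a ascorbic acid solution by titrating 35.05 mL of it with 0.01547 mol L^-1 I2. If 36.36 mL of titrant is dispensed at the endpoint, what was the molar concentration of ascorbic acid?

n(I2) = 0.01547 x 0.03636 = 0.0005625 mol.
From the balanced equation, 1 mol I2 reacts with 1 mol ascorbic acid, so n(ascorbic acid) = 0.0005625 x 1/1 = 0.0005625 mol.
[ascorbic acid] = 0.0005625 / 0.03505 L = 0.0160 M.

0.0160 M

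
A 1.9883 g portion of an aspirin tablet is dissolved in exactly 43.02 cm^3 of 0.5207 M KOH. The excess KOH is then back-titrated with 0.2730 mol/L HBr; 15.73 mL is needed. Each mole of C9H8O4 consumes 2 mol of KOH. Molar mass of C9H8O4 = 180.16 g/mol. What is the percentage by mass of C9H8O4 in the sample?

82.0%

Total n(KOH) added = 0.5207 x 0.04302 = 0.02240 mol.
n(HBr) used = 0.2730 x 0.01573 = 0.004294 mol, which equals the excess n(KOH).
So n(KOH) consumed by the sample = 0.02240 - 0.004294 = 0.01811 mol.
n(C9H8O4) = 0.01811 / 2 = 0.009053 mol.
mass C9H8O4 = 0.009053 x 180.16 = 1.631 g, so %C9H8O4 = 1.631/1.9883 x 100 = 82.0%.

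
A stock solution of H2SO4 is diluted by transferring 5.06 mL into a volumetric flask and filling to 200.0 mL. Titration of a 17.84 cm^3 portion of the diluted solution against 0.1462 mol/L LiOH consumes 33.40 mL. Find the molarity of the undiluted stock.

5.41 M

n(LiOH) = 0.1462 x 0.03340 = 0.004883 mol.
n(H2SO4) in the aliquot = 0.004883 x 1/2 = 0.002442 mol.
[diluted H2SO4] = 0.002442 / 0.01784 = 0.1369 M.
Dilution factor = 200.0/5.060 = 39.53, so [stock] = 0.1369 x 39.53 = 5.41 M.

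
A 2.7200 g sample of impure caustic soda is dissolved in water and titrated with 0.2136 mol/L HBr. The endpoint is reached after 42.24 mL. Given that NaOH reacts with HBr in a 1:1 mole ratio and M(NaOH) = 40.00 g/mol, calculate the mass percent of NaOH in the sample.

n(HBr) = 0.2136 x 0.04224 = 0.009022 mol.
n(NaOH) = 0.009022 / 1 = 0.009022 mol.
mass of NaOH = 0.009022 x 40.00 = 0.3609 g.
% purity = 0.3609 / 2.7200 x 100 = 13.3%.

13.3%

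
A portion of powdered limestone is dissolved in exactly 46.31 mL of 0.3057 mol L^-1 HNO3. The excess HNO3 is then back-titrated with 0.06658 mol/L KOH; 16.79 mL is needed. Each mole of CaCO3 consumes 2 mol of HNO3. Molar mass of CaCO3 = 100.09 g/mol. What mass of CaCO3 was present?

Total n(HNO3) added = 0.3057 x 0.04631 = 0.01416 mol.
n(KOH) used = 0.06658 x 0.01679 = 0.001118 mol, which equals the excess n(HNO3).
So n(HNO3) consumed by the sample = 0.01416 - 0.001118 = 0.01304 mol.
n(CaCO3) = 0.01304 / 2 = 0.006520 mol.
mass = 0.006520 mol x 100.09 g/mol = 0.653 g.

0.653 g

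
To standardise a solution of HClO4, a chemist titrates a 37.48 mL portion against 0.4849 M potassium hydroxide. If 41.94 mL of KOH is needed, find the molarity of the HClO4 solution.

0.543 M

n(KOH) delivered = 0.4849 x 0.04194 = 0.02034 mol.
For a 1:1 reaction, n(HClO4) = 0.02034 mol.
[HClO4] = 0.02034 mol / 0.03748 L = 0.543 M.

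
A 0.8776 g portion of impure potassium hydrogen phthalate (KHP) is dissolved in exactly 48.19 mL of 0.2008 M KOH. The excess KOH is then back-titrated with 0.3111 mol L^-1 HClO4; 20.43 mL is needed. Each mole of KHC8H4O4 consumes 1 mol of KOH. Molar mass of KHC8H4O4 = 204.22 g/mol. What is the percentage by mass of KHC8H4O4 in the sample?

Total n(KOH) added = 0.2008 x 0.04819 = 0.009677 mol.
n(HClO4) used = 0.3111 x 0.02043 = 0.006356 mol, which equals the excess n(KOH).
So n(KOH) consumed by the sample = 0.009677 - 0.006356 = 0.003321 mol.
n(KHC8H4O4) = 0.003321 / 1 = 0.003321 mol.
mass KHC8H4O4 = 0.003321 x 204.22 = 0.6782 g, so %KHC8H4O4 = 0.6782/0.8776 x 100 = 77.3%.

77.3%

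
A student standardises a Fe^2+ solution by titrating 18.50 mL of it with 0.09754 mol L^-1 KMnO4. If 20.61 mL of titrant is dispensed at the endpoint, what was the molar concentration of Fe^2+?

n(KMnO4) = 0.09754 x 0.02061 = 0.002010 mol.
From the balanced equation, 1 mol KMnO4 reacts with 5 mol Fe^2+, so n(Fe^2+) = 0.002010 x 5/1 = 0.01005 mol.
[Fe^2+] = 0.01005 / 0.01850 L = 0.543 M.

0.543 M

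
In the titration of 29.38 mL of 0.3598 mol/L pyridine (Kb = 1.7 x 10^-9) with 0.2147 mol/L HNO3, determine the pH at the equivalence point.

3.05

n(C5H5N) = 0.3598 x 0.02938 = 0.01057 mol; V(HNO3) at equivalence = 0.01057/0.2147 = 0.04924 L.
At equivalence the base is fully converted to C5H5NH+; total volume = 0.07862 L, so [C5H5NH+] = 0.01057/0.07862 = 0.1345 M.
Ka(C5H5NH+) = Kw/Kb = 1.0e-14 / 1.7 x 10^-9 = 5.88e-6.
[H^+] = sqrt(Ka x [C5H5NH+]) = sqrt(5.88e-6 x 0.1345) = 0.000889 M.
pH = -log(0.000889) = 3.05.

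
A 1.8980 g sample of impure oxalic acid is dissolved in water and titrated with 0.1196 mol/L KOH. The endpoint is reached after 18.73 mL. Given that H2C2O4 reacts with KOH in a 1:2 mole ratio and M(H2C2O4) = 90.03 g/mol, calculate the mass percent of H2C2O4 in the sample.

n(KOH) = 0.1196 x 0.01873 = 0.002240 mol.
n(H2C2O4) = 0.002240 / 2 = 0.001120 mol.
mass of H2C2O4 = 0.001120 x 90.03 = 0.1008 g.
% purity = 0.1008 / 1.8980 x 100 = 5.31%.

5.31%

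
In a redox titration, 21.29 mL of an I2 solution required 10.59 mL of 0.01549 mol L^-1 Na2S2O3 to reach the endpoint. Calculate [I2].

0.00385 M

n(Na2S2O3) = 0.01549 x 0.01059 = 0.0001640 mol.
From the balanced equation, 2 mol Na2S2O3 reacts with 1 mol I2, so n(I2) = 0.0001640 x 1/2 = 8.202e-5 mol.
[I2] = 8.202e-5 / 0.02129 L = 0.00385 M.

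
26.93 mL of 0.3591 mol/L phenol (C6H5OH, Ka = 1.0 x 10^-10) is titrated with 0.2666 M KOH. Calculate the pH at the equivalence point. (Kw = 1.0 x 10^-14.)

n(C6H5OH) = 0.3591 x 0.02693 = 0.009671 mol; V(KOH) at equivalence = 0.009671/0.2666 = 0.03627 L.
At equivalence all the acid is converted to C6H5O-; total volume = 0.02693 + 0.03627 = 0.06320 L, so [C6H5O-] = 0.009671/0.06320 = 0.1530 M.
Kb = Kw/Ka = 1.0e-14 / 1.0 x 10^-10 = 0.000100.
[OH^-] = sqrt(Kb x [C6H5O-]) = sqrt(0.000100 x 0.1530) = 0.00391 M.
pOH = 2.41, so pH = 14.00 - 2.41 = 11.59.

11.59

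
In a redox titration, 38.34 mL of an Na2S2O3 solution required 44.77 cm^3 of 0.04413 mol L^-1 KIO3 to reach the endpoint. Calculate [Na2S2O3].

0.309 M

n(KIO3) = 0.04413 x 0.04477 = 0.001976 mol.
From the balanced equation, 1 mol KIO3 reacts with 6 mol Na2S2O3, so n(Na2S2O3) = 0.001976 x 6/1 = 0.01185 mol.
[Na2S2O3] = 0.01185 / 0.03834 L = 0.309 M.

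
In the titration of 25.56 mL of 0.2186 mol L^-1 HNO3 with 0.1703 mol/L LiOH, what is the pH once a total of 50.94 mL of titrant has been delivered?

n(acid) = 0.2186 x 0.02556 = 0.005587 mol; n(LiOH) added = 0.1703 x 0.05094 = 0.008675 mol.
Base is in excess by 0.008675 - 0.005587 = 0.003088 mol in a total volume of 0.07650 L.
[OH^-] = 0.003088/0.07650 = 0.04036 M, so pOH = 1.39 and pH = 14.00 - 1.39 = 12.61.

12.61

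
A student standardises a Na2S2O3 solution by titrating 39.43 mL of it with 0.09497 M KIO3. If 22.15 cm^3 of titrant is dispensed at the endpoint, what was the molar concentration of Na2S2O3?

0.320 M

n(KIO3) = 0.09497 x 0.02215 = 0.002104 mol.
From the balanced equation, 1 mol KIO3 reacts with 6 mol Na2S2O3, so n(Na2S2O3) = 0.002104 x 6/1 = 0.01262 mol.
[Na2S2O3] = 0.01262 / 0.03943 L = 0.320 M.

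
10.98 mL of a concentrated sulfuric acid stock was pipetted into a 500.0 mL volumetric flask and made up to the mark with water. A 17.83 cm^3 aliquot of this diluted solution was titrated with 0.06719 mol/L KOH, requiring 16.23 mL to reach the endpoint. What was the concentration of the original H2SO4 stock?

1.39 M

n(KOH) = 0.06719 x 0.01623 = 0.001090 mol.
n(H2SO4) in the aliquot = 0.001090 x 1/2 = 0.0005452 mol.
[diluted H2SO4] = 0.0005452 / 0.01783 = 0.03058 M.
Dilution factor = 500.0/10.98 = 45.54, so [stock] = 0.03058 x 45.54 = 1.39 M.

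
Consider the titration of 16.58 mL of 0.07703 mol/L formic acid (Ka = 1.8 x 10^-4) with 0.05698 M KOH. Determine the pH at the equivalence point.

n(HCOOH) = 0.07703 x 0.01658 = 0.001277 mol; V(KOH) at equivalence = 0.001277/0.05698 = 0.02241 L.
At equivalence all the acid is converted to HCOO-; total volume = 0.01658 + 0.02241 = 0.03899 L, so [HCOO-] = 0.001277/0.03899 = 0.03275 M.
Kb = Kw/Ka = 1.0e-14 / 1.8 x 10^-4 = 5.56e-11.
[OH^-] = sqrt(Kb x [HCOO-]) = sqrt(5.56e-11 x 0.03275) = 1.35e-6 M.
pOH = 5.87, so pH = 14.00 - 5.87 = 8.13.

8.13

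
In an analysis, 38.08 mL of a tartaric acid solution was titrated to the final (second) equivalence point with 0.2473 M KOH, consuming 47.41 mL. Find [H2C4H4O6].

n(KOH) = 0.2473 x 0.04741 = 0.01172 mol.
At the final (second) equivalence point, 2 mol OH^- react per mol H2C4H4O6, so n(H2C4H4O6) = 0.01172 / 2 = 0.005862 mol.
[H2C4H4O6] = 0.005862 / 0.03808 L = 0.154 M.

0.154 M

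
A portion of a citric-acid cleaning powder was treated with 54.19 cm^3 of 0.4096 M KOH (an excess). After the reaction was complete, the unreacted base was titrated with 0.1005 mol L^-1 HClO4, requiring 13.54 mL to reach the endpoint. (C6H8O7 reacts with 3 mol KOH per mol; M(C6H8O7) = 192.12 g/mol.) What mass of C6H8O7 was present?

1.33 g

Total n(KOH) added = 0.4096 x 0.05419 = 0.02220 mol.
n(HClO4) used = 0.1005 x 0.01354 = 0.001361 mol, which equals the excess n(KOH).
So n(KOH) consumed by the sample = 0.02220 - 0.001361 = 0.02084 mol.
n(C6H8O7) = 0.02084 / 3 = 0.006945 mol.
mass = 0.006945 mol x 192.12 g/mol = 1.33 g.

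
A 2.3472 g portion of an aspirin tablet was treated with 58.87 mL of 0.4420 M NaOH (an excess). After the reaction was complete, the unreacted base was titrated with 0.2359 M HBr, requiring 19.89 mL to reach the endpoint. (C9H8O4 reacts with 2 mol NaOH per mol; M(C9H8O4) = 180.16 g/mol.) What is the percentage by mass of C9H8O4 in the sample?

81.9%

Total n(NaOH) added = 0.4420 x 0.05887 = 0.02602 mol.
n(HBr) used = 0.2359 x 0.01989 = 0.004692 mol, which equals the excess n(NaOH).
So n(NaOH) consumed by the sample = 0.02602 - 0.004692 = 0.02133 mol.
n(C9H8O4) = 0.02133 / 2 = 0.01066 mol.
mass C9H8O4 = 0.01066 x 180.16 = 1.921 g, so %C9H8O4 = 1.921/2.3472 x 100 = 81.9%.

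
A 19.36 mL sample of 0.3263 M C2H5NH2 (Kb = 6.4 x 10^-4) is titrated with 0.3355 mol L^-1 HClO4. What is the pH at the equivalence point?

n(C2H5NH2) = 0.3263 x 0.01936 = 0.006317 mol; V(HClO4) at equivalence = 0.006317/0.3355 = 0.01883 L.
At equivalence the base is fully converted to C2H5NH3+; total volume = 0.03819 L, so [C2H5NH3+] = 0.006317/0.03819 = 0.1654 M.
Ka(C2H5NH3+) = Kw/Kb = 1.0e-14 / 6.4 x 10^-4 = 1.56e-11.
[H^+] = sqrt(Ka x [C2H5NH3+]) = sqrt(1.56e-11 x 0.1654) = 1.61e-6 M.
pH = -log(1.61e-6) = 5.79.

5.79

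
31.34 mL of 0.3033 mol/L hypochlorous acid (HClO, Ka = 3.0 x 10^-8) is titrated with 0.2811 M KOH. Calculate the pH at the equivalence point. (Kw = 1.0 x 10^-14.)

10.34

n(HClO) = 0.3033 x 0.03134 = 0.009505 mol; V(KOH) at equivalence = 0.009505/0.2811 = 0.03382 L.
At equivalence all the acid is converted to ClO-; total volume = 0.03134 + 0.03382 = 0.06516 L, so [ClO-] = 0.009505/0.06516 = 0.1459 M.
Kb = Kw/Ka = 1.0e-14 / 3.0 x 10^-8 = 3.33e-7.
[OH^-] = sqrt(Kb x [ClO-]) = sqrt(3.33e-7 x 0.1459) = 0.000221 M.
pOH = 3.66, so pH = 14.00 - 3.66 = 10.34.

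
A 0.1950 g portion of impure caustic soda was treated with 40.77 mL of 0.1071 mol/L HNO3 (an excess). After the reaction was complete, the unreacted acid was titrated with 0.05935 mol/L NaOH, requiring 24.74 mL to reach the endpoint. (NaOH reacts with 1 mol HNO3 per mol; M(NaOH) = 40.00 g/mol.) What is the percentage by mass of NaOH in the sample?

59.4%

Total n(HNO3) added = 0.1071 x 0.04077 = 0.004366 mol.
n(NaOH) used = 0.05935 x 0.02474 = 0.001468 mol, which equals the excess n(HNO3).
So n(HNO3) consumed by the sample = 0.004366 - 0.001468 = 0.002898 mol.
n(NaOH) = 0.002898 / 1 = 0.002898 mol.
mass NaOH = 0.002898 x 40.00 = 0.1159 g, so %NaOH = 0.1159/0.1950 x 100 = 59.4%.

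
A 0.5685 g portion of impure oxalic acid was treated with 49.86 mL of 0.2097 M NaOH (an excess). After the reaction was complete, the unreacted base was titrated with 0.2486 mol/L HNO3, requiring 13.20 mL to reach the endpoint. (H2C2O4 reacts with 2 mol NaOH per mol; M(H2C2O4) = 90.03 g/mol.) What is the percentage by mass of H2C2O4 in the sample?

Total n(NaOH) added = 0.2097 x 0.04986 = 0.01046 mol.
n(HNO3) used = 0.2486 x 0.01320 = 0.003282 mol, which equals the excess n(NaOH).
So n(NaOH) consumed by the sample = 0.01046 - 0.003282 = 0.007174 mol.
n(H2C2O4) = 0.007174 / 2 = 0.003587 mol.
mass H2C2O4 = 0.003587 x 90.03 = 0.3229 g, so %H2C2O4 = 0.3229/0.5685 x 100 = 56.8%.

56.8%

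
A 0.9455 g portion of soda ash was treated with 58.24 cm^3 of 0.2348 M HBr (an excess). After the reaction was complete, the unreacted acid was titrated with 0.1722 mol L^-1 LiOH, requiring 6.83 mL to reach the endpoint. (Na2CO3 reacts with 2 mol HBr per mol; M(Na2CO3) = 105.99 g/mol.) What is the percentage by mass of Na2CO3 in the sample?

Total n(HBr) added = 0.2348 x 0.05824 = 0.01367 mol.
n(LiOH) used = 0.1722 x 0.006830 = 0.001176 mol, which equals the excess n(HBr).
So n(HBr) consumed by the sample = 0.01367 - 0.001176 = 0.01250 mol.
n(Na2CO3) = 0.01250 / 2 = 0.006249 mol.
mass Na2CO3 = 0.006249 x 105.99 = 0.6624 g, so %Na2CO3 = 0.6624/0.9455 x 100 = 70.1%.

70.1%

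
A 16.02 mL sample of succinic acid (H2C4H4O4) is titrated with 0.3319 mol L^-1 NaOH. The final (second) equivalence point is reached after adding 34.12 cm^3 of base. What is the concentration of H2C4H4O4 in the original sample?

n(NaOH) = 0.3319 x 0.03412 = 0.01132 mol.
At the final (second) equivalence point, 2 mol OH^- react per mol H2C4H4O4, so n(H2C4H4O4) = 0.01132 / 2 = 0.005662 mol.
[H2C4H4O4] = 0.005662 / 0.01602 L = 0.353 M.

0.353 M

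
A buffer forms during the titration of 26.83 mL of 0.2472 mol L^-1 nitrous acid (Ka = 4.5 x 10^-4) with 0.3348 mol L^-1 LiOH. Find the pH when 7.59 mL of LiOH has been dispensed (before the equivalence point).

Initial n(HNO2) = 0.2472 x 0.02683 = 0.006632 mol.
n(LiOH) added = 0.3348 x 0.007590 = 0.002541 mol, converting that many moles of HNO2 to NO2-.
Remaining n(HNO2) = 0.004091 mol; n(NO2-) = 0.002541 mol.
By Henderson-Hasselbalch, pH = pKa + log([A^-]/[HA]) = 3.35 + log(0.002541/0.004091) = 3.35 + (-0.21) = 3.14.

3.14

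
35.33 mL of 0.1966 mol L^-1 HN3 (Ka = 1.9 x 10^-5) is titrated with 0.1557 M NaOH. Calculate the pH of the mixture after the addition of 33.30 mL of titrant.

Initial n(HN3) = 0.1966 x 0.03533 = 0.006946 mol.
n(NaOH) added = 0.1557 x 0.03330 = 0.005185 mol, converting that many moles of HN3 to N3-.
Remaining n(HN3) = 0.001761 mol; n(N3-) = 0.005185 mol.
By Henderson-Hasselbalch, pH = pKa + log([A^-]/[HA]) = 4.72 + log(0.005185/0.001761) = 4.72 + (+0.47) = 5.19.

5.19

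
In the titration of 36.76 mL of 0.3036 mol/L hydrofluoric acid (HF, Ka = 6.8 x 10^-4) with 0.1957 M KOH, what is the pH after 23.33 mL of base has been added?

Initial n(HF) = 0.3036 x 0.03676 = 0.01116 mol.
n(KOH) added = 0.1957 x 0.02333 = 0.004566 mol, converting that many moles of HF to F-.
Remaining n(HF) = 0.006595 mol; n(F-) = 0.004566 mol.
By Henderson-Hasselbalch, pH = pKa + log([A^-]/[HA]) = 3.17 + log(0.004566/0.006595) = 3.17 + (-0.16) = 3.01.

3.01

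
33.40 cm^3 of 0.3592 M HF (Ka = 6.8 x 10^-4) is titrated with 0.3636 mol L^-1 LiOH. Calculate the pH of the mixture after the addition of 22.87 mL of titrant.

3.52

Initial n(HF) = 0.3592 x 0.03340 = 0.01200 mol.
n(LiOH) added = 0.3636 x 0.02287 = 0.008316 mol, converting that many moles of HF to F-.
Remaining n(HF) = 0.003682 mol; n(F-) = 0.008316 mol.
By Henderson-Hasselbalch, pH = pKa + log([A^-]/[HA]) = 3.17 + log(0.008316/0.003682) = 3.17 + (+0.35) = 3.52.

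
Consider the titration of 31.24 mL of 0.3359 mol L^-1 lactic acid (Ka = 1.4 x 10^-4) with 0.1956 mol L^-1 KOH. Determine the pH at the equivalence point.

8.47

n(HC3H5O3) = 0.3359 x 0.03124 = 0.01049 mol; V(KOH) at equivalence = 0.01049/0.1956 = 0.05365 L.
At equivalence all the acid is converted to C3H5O3-; total volume = 0.03124 + 0.05365 = 0.08489 L, so [C3H5O3-] = 0.01049/0.08489 = 0.1236 M.
Kb = Kw/Ka = 1.0e-14 / 1.4 x 10^-4 = 7.14e-11.
[OH^-] = sqrt(Kb x [C3H5O3-]) = sqrt(7.14e-11 x 0.1236) = 2.97e-6 M.
pOH = 5.53, so pH = 14.00 - 5.53 = 8.47.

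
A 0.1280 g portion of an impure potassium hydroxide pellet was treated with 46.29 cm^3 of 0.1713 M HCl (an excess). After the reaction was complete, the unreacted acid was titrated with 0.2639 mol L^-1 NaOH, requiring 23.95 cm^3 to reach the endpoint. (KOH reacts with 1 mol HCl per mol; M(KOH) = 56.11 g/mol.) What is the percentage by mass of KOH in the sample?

70.5%

Total n(HCl) added = 0.1713 x 0.04629 = 0.007929 mol.
n(NaOH) used = 0.2639 x 0.02395 = 0.006320 mol, which equals the excess n(HCl).
So n(HCl) consumed by the sample = 0.007929 - 0.006320 = 0.001609 mol.
n(KOH) = 0.001609 / 1 = 0.001609 mol.
mass KOH = 0.001609 x 56.11 = 0.09029 g, so %KOH = 0.09029/0.1280 x 100 = 70.5%.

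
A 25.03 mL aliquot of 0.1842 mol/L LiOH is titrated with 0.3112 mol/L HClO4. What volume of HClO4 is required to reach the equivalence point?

n(LiOH) = 0.1842 mol/L x 0.02503 L = 0.004611 mol.
At equivalence n(HClO4) = n(LiOH) = 0.004611 mol.
V(HClO4) = 0.004611 / 0.3112 = 0.01482 L = 14.8 mL.

14.8 mL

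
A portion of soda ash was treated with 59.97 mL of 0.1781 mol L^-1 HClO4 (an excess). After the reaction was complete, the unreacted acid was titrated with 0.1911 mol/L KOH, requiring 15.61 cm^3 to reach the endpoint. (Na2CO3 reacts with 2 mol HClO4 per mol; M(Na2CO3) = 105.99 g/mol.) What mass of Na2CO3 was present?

Total n(HClO4) added = 0.1781 x 0.05997 = 0.01068 mol.
n(KOH) used = 0.1911 x 0.01561 = 0.002983 mol, which equals the excess n(HClO4).
So n(HClO4) consumed by the sample = 0.01068 - 0.002983 = 0.007698 mol.
n(Na2CO3) = 0.007698 / 2 = 0.003849 mol.
mass = 0.003849 mol x 105.99 g/mol = 0.408 g.

0.408 g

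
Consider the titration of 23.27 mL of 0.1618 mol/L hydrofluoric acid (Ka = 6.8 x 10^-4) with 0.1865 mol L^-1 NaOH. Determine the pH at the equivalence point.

8.05

n(HF) = 0.1618 x 0.02327 = 0.003765 mol; V(NaOH) at equivalence = 0.003765/0.1865 = 0.02019 L.
At equivalence all the acid is converted to F-; total volume = 0.02327 + 0.02019 = 0.04346 L, so [F-] = 0.003765/0.04346 = 0.08664 M.
Kb = Kw/Ka = 1.0e-14 / 6.8 x 10^-4 = 1.47e-11.
[OH^-] = sqrt(Kb x [F-]) = sqrt(1.47e-11 x 0.08664) = 1.13e-6 M.
pOH = 5.95, so pH = 14.00 - 5.95 = 8.05.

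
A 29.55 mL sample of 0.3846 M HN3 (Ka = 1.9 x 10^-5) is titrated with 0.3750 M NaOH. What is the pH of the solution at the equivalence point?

n(HN3) = 0.3846 x 0.02955 = 0.01136 mol; V(NaOH) at equivalence = 0.01136/0.3750 = 0.03031 L.
At equivalence all the acid is converted to N3-; total volume = 0.02955 + 0.03031 = 0.05986 L, so [N3-] = 0.01136/0.05986 = 0.1899 M.
Kb = Kw/Ka = 1.0e-14 / 1.9 x 10^-5 = 5.26e-10.
[OH^-] = sqrt(Kb x [N3-]) = sqrt(5.26e-10 x 0.1899) = 1.00e-5 M.
pOH = 5.00, so pH = 14.00 - 5.00 = 9.00.

9.00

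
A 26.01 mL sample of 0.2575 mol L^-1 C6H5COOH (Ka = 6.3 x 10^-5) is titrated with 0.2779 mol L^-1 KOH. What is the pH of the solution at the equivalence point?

n(C6H5COOH) = 0.2575 x 0.02601 = 0.006698 mol; V(KOH) at equivalence = 0.006698/0.2779 = 0.02410 L.
At equivalence all the acid is converted to C6H5COO-; total volume = 0.02601 + 0.02410 = 0.05011 L, so [C6H5COO-] = 0.006698/0.05011 = 0.1337 M.
Kb = Kw/Ka = 1.0e-14 / 6.3 x 10^-5 = 1.59e-10.
[OH^-] = sqrt(Kb x [C6H5COO-]) = sqrt(1.59e-10 x 0.1337) = 4.61e-6 M.
pOH = 5.34, so pH = 14.00 - 5.34 = 8.66.

8.66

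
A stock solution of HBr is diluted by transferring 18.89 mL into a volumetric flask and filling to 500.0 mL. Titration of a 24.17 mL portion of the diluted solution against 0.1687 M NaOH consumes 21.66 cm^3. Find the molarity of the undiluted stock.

n(NaOH) = 0.1687 x 0.02166 = 0.003654 mol.
n(HBr) in the aliquot = 0.003654 mol.
[diluted HBr] = 0.003654 / 0.02417 = 0.1512 M.
Dilution factor = 500.0/18.89 = 26.47, so [stock] = 0.1512 x 26.47 = 4.00 M.

4.00 M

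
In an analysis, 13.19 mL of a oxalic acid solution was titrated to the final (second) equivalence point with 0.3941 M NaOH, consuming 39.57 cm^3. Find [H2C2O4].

n(NaOH) = 0.3941 x 0.03957 = 0.01559 mol.
At the final (second) equivalence point, 2 mol OH^- react per mol H2C2O4, so n(H2C2O4) = 0.01559 / 2 = 0.007797 mol.
[H2C2O4] = 0.007797 / 0.01319 L = 0.591 M.

0.591 M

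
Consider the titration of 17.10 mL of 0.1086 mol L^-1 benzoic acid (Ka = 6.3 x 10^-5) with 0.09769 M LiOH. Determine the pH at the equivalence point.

8.46

n(C6H5COOH) = 0.1086 x 0.01710 = 0.001857 mol; V(LiOH) at equivalence = 0.001857/0.09769 = 0.01901 L.
At equivalence all the acid is converted to C6H5COO-; total volume = 0.01710 + 0.01901 = 0.03611 L, so [C6H5COO-] = 0.001857/0.03611 = 0.05143 M.
Kb = Kw/Ka = 1.0e-14 / 6.3 x 10^-5 = 1.59e-10.
[OH^-] = sqrt(Kb x [C6H5COO-]) = sqrt(1.59e-10 x 0.05143) = 2.86e-6 M.
pOH = 5.54, so pH = 14.00 - 5.54 = 8.46.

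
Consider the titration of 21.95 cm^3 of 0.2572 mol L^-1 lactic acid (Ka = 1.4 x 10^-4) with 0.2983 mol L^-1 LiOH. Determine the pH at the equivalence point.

8.50

n(HC3H5O3) = 0.2572 x 0.02195 = 0.005646 mol; V(LiOH) at equivalence = 0.005646/0.2983 = 0.01893 L.
At equivalence all the acid is converted to C3H5O3-; total volume = 0.02195 + 0.01893 = 0.04088 L, so [C3H5O3-] = 0.005646/0.04088 = 0.1381 M.
Kb = Kw/Ka = 1.0e-14 / 1.4 x 10^-4 = 7.14e-11.
[OH^-] = sqrt(Kb x [C3H5O3-]) = sqrt(7.14e-11 x 0.1381) = 3.14e-6 M.
pOH = 5.50, so pH = 14.00 - 5.50 = 8.50.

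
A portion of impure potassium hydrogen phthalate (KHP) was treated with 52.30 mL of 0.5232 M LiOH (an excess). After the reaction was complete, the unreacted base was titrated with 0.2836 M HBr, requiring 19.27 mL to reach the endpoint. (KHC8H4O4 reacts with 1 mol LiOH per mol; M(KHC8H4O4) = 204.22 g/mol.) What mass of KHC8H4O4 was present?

Total n(LiOH) added = 0.5232 x 0.05230 = 0.02736 mol.
n(HBr) used = 0.2836 x 0.01927 = 0.005465 mol, which equals the excess n(LiOH).
So n(LiOH) consumed by the sample = 0.02736 - 0.005465 = 0.02190 mol.
n(KHC8H4O4) = 0.02190 / 1 = 0.02190 mol.
mass = 0.02190 mol x 204.22 g/mol = 4.47 g.

4.47 g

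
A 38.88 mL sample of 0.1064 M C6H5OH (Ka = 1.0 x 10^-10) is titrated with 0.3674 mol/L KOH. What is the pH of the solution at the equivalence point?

11.46

n(C6H5OH) = 0.1064 x 0.03888 = 0.004137 mol; V(KOH) at equivalence = 0.004137/0.3674 = 0.01126 L.
At equivalence all the acid is converted to C6H5O-; total volume = 0.03888 + 0.01126 = 0.05014 L, so [C6H5O-] = 0.004137/0.05014 = 0.08251 M.
Kb = Kw/Ka = 1.0e-14 / 1.0 x 10^-10 = 0.000100.
[OH^-] = sqrt(Kb x [C6H5O-]) = sqrt(0.000100 x 0.08251) = 0.00287 M.
pOH = 2.54, so pH = 14.00 - 2.54 = 11.46.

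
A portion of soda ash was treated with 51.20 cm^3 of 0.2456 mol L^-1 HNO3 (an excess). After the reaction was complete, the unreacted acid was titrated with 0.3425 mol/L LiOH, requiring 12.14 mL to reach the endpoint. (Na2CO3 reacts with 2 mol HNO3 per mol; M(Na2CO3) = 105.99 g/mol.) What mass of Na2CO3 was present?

0.446 g

Total n(HNO3) added = 0.2456 x 0.05120 = 0.01257 mol.
n(LiOH) used = 0.3425 x 0.01214 = 0.004158 mol, which equals the excess n(HNO3).
So n(HNO3) consumed by the sample = 0.01257 - 0.004158 = 0.008417 mol.
n(Na2CO3) = 0.008417 / 2 = 0.004208 mol.
mass = 0.004208 mol x 105.99 g/mol = 0.446 g.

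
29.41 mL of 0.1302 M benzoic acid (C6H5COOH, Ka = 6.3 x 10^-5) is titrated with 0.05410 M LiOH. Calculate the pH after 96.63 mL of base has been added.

12.05

n(acid) = 0.1302 x 0.02941 = 0.003829 mol; n(LiOH) added = 0.05410 x 0.09663 = 0.005228 mol.
Base is in excess by 0.005228 - 0.003829 = 0.001399 mol in a total volume of 0.1260 L.
[OH^-] = 0.001399/0.1260 = 0.01110 M, so pOH = 1.95 and pH = 14.00 - 1.95 = 12.05.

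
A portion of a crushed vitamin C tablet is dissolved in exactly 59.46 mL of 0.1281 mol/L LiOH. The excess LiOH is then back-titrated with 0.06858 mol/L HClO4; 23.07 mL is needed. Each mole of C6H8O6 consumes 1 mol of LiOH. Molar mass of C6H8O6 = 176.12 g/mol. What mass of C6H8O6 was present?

1.06 g

Total n(LiOH) added = 0.1281 x 0.05946 = 0.007617 mol.
n(HClO4) used = 0.06858 x 0.02307 = 0.001582 mol, which equals the excess n(LiOH).
So n(LiOH) consumed by the sample = 0.007617 - 0.001582 = 0.006035 mol.
n(C6H8O6) = 0.006035 / 1 = 0.006035 mol.
mass = 0.006035 mol x 176.12 g/mol = 1.06 g.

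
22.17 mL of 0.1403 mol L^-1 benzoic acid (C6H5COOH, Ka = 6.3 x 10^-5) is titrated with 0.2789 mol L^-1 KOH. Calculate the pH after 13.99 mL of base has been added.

n(acid) = 0.1403 x 0.02217 = 0.003110 mol; n(KOH) added = 0.2789 x 0.01399 = 0.003902 mol.
Base is in excess by 0.003902 - 0.003110 = 0.0007914 mol in a total volume of 0.03616 L.
[OH^-] = 0.0007914/0.03616 = 0.02188 M, so pOH = 1.66 and pH = 14.00 - 1.66 = 12.34.

12.34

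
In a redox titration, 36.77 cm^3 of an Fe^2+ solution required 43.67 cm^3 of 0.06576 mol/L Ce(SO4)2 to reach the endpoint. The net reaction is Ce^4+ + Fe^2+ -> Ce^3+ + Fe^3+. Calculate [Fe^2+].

0.0781 M

n(Ce(SO4)2) = 0.06576 x 0.04367 = 0.002872 mol.
From the balanced equation, 1 mol Ce(SO4)2 reacts with 1 mol Fe^2+, so n(Fe^2+) = 0.002872 x 1/1 = 0.002872 mol.
[Fe^2+] = 0.002872 / 0.03677 L = 0.0781 M.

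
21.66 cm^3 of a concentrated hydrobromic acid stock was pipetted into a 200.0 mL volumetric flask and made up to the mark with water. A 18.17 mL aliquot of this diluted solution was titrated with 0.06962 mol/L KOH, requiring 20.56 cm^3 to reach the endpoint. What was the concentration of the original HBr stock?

n(KOH) = 0.06962 x 0.02056 = 0.001431 mol.
n(HBr) in the aliquot = 0.001431 mol.
[diluted HBr] = 0.001431 / 0.01817 = 0.07878 M.
Dilution factor = 200.0/21.66 = 9.234, so [stock] = 0.07878 x 9.234 = 0.727 M.

0.727 M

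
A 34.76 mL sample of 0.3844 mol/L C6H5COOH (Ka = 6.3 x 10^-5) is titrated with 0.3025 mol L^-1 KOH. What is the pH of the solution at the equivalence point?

8.71

n(C6H5COOH) = 0.3844 x 0.03476 = 0.01336 mol; V(KOH) at equivalence = 0.01336/0.3025 = 0.04417 L.
At equivalence all the acid is converted to C6H5COO-; total volume = 0.03476 + 0.04417 = 0.07893 L, so [C6H5COO-] = 0.01336/0.07893 = 0.1693 M.
Kb = Kw/Ka = 1.0e-14 / 6.3 x 10^-5 = 1.59e-10.
[OH^-] = sqrt(Kb x [C6H5COO-]) = sqrt(1.59e-10 x 0.1693) = 5.18e-6 M.
pOH = 5.29, so pH = 14.00 - 5.29 = 8.71.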